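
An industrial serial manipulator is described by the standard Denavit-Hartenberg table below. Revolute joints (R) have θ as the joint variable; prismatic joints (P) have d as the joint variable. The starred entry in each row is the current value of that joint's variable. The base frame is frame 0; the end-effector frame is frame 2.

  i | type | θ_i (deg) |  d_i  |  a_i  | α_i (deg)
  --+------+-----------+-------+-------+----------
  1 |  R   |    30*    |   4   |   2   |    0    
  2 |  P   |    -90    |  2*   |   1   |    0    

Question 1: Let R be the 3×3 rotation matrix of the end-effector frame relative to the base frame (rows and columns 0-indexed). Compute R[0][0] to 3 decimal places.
0.500

End-effector x-axis (col 0 of R) = (0.5000,-0.8660,0.0000)
R[0][0] = 0.5000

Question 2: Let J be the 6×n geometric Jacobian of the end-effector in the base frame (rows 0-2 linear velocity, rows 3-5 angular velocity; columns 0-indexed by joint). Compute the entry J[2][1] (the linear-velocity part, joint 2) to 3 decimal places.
1.000

prismatic axis z_1 = (0.0000,0.0000,1.0000)
J_v[:, 1] = z_1; J_ω[:, 1] = (0,0,0)
entry J[2][1] = 1.0000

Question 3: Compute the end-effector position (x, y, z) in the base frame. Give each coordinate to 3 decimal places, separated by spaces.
2.232 0.134 6.000

after link 1: o_1 = (1.7321, 1.0000, 4.0000)
after link 2: o_2 = (2.2321, 0.1340, 6.0000)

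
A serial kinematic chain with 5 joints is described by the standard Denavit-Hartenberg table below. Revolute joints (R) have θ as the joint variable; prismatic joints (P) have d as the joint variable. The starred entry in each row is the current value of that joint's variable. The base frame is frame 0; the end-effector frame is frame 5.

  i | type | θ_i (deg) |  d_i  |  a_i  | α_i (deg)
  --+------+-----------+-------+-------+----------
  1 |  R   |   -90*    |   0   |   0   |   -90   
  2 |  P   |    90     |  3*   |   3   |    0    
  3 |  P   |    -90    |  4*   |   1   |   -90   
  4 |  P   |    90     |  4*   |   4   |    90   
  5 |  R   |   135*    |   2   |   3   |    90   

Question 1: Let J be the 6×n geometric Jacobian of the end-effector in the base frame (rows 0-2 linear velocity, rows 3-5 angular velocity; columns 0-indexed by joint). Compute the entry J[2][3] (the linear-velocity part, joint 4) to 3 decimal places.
-1.000

prismatic axis z_3 = (0.0000,0.0000,-1.0000)
J_v[:, 3] = z_3; J_ω[:, 3] = (0,0,0)
entry J[2][3] = -1.0000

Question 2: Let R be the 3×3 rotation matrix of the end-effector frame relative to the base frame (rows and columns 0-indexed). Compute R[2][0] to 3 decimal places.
-0.707

End-effector x-axis (col 0 of R) = (0.7071,0.0000,-0.7071)
R[2][0] = -0.7071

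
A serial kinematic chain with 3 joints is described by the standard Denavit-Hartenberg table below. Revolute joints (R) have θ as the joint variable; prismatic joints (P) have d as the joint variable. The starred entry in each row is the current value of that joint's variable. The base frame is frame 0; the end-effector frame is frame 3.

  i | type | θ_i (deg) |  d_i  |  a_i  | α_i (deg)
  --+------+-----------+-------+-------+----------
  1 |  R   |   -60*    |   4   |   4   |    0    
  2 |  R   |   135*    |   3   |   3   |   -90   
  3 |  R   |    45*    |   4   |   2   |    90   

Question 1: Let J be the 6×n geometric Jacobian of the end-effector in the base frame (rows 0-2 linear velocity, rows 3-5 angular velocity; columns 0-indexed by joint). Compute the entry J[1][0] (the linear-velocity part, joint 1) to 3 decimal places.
axis z_0 = ẑ; lever o_n−o_0 = (-0.7212,1.8350,5.5858)
cross product → J_v[:, 0] = (-1.8350,-0.7212,0.0000)
J_ω[:, 0] = z_0
entry J[1][0] = -0.7212

-0.721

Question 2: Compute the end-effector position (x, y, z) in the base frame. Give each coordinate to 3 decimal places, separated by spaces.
after link 1: o_1 = (2.0000, -3.4641, 4.0000)
after link 2: o_2 = (2.7765, -0.5663, 7.0000)
after link 3: o_3 = (-0.7212, 1.8350, 5.5858)

-0.721 1.835 5.586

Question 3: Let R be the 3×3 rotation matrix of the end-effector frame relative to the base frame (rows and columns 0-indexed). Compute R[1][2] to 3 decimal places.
0.683

End-effector z-axis (col 2 of R) = (0.1830,0.6830,0.7071)
R[1][2] = 0.6830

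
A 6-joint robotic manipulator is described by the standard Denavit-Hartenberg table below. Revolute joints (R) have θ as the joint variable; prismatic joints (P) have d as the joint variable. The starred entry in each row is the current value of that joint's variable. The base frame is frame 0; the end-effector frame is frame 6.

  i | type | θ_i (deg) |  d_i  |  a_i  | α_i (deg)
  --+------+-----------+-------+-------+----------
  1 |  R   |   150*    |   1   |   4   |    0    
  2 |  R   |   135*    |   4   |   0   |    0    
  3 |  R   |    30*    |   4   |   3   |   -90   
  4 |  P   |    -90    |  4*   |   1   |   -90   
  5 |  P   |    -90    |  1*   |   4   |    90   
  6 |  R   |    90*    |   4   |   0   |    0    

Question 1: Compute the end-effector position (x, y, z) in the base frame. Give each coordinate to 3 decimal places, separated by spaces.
after link 1: o_1 = (-3.4641, 2.0000, 1.0000)
after link 2: o_2 = (-3.4641, 2.0000, 5.0000)
after link 3: o_3 = (-1.3428, -0.1213, 9.0000)
after link 4: o_4 = (1.4856, 2.7071, 10.0000)
after link 5: o_5 = (5.0212, 4.8284, 10.0000)
after link 6: o_6 = (5.0212, 4.8284, 6.0000)

5.021 4.828 6.000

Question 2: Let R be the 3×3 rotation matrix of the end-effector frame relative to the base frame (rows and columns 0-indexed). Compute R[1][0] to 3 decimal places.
-0.707

End-effector x-axis (col 0 of R) = (0.7071,-0.7071,0.0000)
R[1][0] = -0.7071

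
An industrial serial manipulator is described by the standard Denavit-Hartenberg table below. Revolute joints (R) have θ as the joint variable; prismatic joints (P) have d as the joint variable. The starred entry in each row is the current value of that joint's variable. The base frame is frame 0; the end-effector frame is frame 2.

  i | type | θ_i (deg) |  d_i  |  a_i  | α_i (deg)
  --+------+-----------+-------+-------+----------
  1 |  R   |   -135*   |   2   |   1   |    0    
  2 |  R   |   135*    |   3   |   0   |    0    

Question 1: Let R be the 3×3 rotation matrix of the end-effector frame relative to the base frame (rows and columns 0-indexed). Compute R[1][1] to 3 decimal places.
End-effector y-axis (col 1 of R) = (0.0000,1.0000,0.0000)
R[1][1] = 1.0000

1.000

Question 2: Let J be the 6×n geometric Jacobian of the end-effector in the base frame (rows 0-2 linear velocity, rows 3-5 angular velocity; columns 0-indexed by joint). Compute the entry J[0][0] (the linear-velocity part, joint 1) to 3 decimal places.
axis z_0 = ẑ; lever o_n−o_0 = (-0.7071,-0.7071,5.0000)
cross product → J_v[:, 0] = (0.7071,-0.7071,0.0000)
J_ω[:, 0] = z_0
entry J[0][0] = 0.7071

0.707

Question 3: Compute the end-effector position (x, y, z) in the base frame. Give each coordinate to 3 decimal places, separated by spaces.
-0.707 -0.707 5.000

after link 1: o_1 = (-0.7071, -0.7071, 2.0000)
after link 2: o_2 = (-0.7071, -0.7071, 5.0000)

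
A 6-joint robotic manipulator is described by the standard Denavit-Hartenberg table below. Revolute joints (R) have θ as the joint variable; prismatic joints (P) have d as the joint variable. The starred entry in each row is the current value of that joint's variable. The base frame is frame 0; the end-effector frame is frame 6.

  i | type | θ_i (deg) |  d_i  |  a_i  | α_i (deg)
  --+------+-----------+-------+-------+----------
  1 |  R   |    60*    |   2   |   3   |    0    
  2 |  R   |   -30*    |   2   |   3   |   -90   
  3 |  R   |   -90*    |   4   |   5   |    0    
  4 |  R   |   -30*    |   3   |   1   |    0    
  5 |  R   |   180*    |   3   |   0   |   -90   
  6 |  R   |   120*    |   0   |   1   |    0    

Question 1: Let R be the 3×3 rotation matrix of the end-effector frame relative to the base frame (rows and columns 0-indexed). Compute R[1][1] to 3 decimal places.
0.217

End-effector y-axis (col 1 of R) = (-0.6250,0.2165,0.7500)
R[1][1] = 0.2165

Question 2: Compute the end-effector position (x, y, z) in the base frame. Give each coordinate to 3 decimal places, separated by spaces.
-1.118 11.633 10.299

after link 1: o_1 = (1.5000, 2.5981, 2.0000)
after link 2: o_2 = (4.0981, 4.0981, 4.0000)
after link 3: o_3 = (2.0981, 7.5622, 9.0000)
after link 4: o_4 = (0.1651, 9.9103, 9.8660)
after link 5: o_5 = (-1.3349, 12.5083, 9.8660)
after link 6: o_6 = (-1.1184, 11.6333, 10.2990)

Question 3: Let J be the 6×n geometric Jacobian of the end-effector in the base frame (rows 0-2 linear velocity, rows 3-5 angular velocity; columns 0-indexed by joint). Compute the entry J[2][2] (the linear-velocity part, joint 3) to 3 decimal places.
0.750

axis z_2 = (-0.5000,0.8660,0.0000); lever o_n−o_2 = (-5.2165,7.5353,6.2990)
cross product → J_v[:, 2] = (5.4551,3.1495,0.7500)
J_ω[:, 2] = z_2
entry J[2][2] = 0.7500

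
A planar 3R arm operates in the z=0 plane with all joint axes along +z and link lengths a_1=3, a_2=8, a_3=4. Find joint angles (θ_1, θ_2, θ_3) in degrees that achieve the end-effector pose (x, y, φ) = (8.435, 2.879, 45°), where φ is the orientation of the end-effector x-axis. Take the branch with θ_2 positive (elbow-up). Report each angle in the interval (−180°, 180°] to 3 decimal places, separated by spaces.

-133.947 149.987 28.959

wrist centre = target − a_3·(cos φ, sin φ) = (5.6066, 0.0506)
cos θ_2 = (31.4362−3²−8²)/(2·3·8) = -0.8659; θ_2 = 149.9870° (elbow-up)
β = atan2(0.0506,5.6066) = 0.5168°; ψ = atan2(4.0016,-3.9273) = 134.4633°
θ_1 = β − ψ = -133.9465°
θ_3 = φ − θ_1 − θ_2 = 28.9595° (wrapped to (-180°,180°])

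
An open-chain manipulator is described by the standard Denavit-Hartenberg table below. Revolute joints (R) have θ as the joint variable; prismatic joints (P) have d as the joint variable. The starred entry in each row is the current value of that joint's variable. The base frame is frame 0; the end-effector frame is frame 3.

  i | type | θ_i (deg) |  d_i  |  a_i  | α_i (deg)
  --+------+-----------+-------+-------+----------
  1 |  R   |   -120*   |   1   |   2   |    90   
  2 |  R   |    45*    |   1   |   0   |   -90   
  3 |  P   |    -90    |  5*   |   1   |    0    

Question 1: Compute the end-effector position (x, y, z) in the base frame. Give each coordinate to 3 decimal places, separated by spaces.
-0.964 2.330 4.536

after link 1: o_1 = (-1.0000, -1.7321, 1.0000)
after link 2: o_2 = (-1.8660, -1.2321, 1.0000)
after link 3: o_3 = (-0.9643, 2.3298, 4.5355)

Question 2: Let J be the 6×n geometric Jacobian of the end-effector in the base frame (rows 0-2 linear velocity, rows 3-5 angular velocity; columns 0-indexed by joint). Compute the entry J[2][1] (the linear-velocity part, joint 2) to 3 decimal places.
-3.536

axis z_1 = (-0.8660,0.5000,0.0000); lever o_n−o_1 = (0.0357,4.0619,3.5355)
cross product → J_v[:, 1] = (1.7678,3.0619,-3.5355)
J_ω[:, 1] = z_1
entry J[2][1] = -3.5355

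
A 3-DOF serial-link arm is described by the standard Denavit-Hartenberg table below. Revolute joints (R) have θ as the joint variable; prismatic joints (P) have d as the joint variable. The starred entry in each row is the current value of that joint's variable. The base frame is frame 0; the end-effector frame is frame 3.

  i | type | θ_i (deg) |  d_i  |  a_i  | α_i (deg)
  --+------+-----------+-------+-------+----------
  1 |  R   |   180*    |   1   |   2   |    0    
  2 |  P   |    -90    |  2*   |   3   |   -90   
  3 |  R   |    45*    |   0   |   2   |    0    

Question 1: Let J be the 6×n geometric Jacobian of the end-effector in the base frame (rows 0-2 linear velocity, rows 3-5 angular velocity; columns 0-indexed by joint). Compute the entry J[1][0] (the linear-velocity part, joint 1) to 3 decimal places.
-2.000

axis z_0 = ẑ; lever o_n−o_0 = (-2.0000,4.4142,1.5858)
cross product → J_v[:, 0] = (-4.4142,-2.0000,0.0000)
J_ω[:, 0] = z_0
entry J[1][0] = -2.0000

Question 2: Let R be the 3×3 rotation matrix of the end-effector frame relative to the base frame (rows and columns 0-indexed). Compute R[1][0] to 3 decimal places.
End-effector x-axis (col 0 of R) = (0.0000,0.7071,-0.7071)
R[1][0] = 0.7071

0.707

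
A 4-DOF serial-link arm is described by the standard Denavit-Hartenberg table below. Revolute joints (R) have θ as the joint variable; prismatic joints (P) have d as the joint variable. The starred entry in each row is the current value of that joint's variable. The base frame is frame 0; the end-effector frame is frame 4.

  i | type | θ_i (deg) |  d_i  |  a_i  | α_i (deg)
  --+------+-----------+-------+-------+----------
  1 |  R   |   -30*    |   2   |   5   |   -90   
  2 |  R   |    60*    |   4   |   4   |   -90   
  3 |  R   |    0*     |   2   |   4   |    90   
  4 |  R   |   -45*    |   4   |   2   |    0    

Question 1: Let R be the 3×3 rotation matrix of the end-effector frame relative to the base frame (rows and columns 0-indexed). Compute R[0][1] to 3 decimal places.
-0.224

End-effector y-axis (col 1 of R) = (-0.2241,0.1294,-0.9659)
R[0][1] = -0.2241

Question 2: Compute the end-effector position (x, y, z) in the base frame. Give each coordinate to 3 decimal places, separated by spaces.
11.967 2.328 -6.446

after link 1: o_1 = (4.3301, -2.5000, 2.0000)
after link 2: o_2 = (8.0622, -0.0359, -1.4641)
after link 3: o_3 = (8.2942, -0.1699, -5.9282)
after link 4: o_4 = (11.9673, 2.3283, -6.4458)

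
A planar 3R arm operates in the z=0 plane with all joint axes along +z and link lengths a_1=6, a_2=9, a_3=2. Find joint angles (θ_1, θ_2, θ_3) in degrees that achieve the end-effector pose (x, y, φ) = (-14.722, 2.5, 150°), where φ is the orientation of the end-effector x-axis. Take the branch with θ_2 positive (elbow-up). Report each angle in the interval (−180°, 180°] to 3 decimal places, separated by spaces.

wrist centre = target − a_3·(cos φ, sin φ) = (-12.9899, 1.5000)
cos θ_2 = (170.9888−6²−9²)/(2·6·9) = 0.4999; θ_2 = 60.0069° (elbow-up)
β = atan2(1.5000,-12.9899) = 173.4130°; ψ = atan2(7.7948,10.4991) = 36.5911°
θ_1 = β − ψ = 136.8219°
θ_3 = φ − θ_1 − θ_2 = -46.8288° (wrapped to (-180°,180°])

136.822 60.007 -46.829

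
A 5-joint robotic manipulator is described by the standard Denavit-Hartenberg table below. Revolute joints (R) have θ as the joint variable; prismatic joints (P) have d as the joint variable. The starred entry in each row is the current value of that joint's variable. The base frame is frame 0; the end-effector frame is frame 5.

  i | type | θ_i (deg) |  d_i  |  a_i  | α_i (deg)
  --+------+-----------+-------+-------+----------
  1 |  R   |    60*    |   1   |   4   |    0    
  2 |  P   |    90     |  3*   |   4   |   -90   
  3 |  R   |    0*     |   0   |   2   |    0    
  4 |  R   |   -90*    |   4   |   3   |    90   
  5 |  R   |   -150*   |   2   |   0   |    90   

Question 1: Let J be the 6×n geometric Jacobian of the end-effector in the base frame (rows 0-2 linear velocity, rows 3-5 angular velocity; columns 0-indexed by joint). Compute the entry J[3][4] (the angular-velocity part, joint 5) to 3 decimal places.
0.866

axis z_4 = (0.8660,-0.5000,0.0000); lever o_n−o_4 = (1.7321,-1.0000,0.0000)
cross product → J_v[:, 4] = (0.0000,0.0000,-0.0000)
J_ω[:, 4] = z_4
entry J[3][4] = 0.8660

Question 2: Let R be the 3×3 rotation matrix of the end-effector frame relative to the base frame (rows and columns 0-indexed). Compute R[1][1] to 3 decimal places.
-0.500

End-effector y-axis (col 1 of R) = (0.8660,-0.5000,0.0000)
R[1][1] = -0.5000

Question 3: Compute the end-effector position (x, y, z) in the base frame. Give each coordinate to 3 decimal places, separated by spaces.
-3.464 2.000 7.000

after link 1: o_1 = (2.0000, 3.4641, 1.0000)
after link 2: o_2 = (-1.4641, 5.4641, 4.0000)
after link 3: o_3 = (-3.1962, 6.4641, 4.0000)
after link 4: o_4 = (-5.1962, 3.0000, 7.0000)
after link 5: o_5 = (-3.4641, 2.0000, 7.0000)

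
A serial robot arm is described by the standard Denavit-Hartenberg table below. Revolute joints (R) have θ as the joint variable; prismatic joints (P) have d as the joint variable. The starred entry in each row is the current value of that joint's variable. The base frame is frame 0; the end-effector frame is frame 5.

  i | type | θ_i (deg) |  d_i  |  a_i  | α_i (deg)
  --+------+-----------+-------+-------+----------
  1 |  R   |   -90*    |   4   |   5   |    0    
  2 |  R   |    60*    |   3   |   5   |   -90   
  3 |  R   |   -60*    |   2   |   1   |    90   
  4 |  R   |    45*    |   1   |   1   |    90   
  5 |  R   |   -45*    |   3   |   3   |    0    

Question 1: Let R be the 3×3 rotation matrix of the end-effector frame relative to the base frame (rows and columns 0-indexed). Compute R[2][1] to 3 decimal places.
0.787

End-effector y-axis (col 1 of R) = (-0.0638,0.6142,0.7866)
R[2][1] = 0.7866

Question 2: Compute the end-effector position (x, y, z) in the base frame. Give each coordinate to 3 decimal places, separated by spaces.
8.521 -7.511 11.054

after link 1: o_1 = (0.0000, -5.0000, 4.0000)
after link 2: o_2 = (4.3301, -7.5000, 7.0000)
after link 3: o_3 = (5.7631, -6.0179, 7.8660)
after link 4: o_4 = (5.6729, -5.1493, 8.9784)
after link 5: o_5 = (8.5213, -7.5113, 11.0539)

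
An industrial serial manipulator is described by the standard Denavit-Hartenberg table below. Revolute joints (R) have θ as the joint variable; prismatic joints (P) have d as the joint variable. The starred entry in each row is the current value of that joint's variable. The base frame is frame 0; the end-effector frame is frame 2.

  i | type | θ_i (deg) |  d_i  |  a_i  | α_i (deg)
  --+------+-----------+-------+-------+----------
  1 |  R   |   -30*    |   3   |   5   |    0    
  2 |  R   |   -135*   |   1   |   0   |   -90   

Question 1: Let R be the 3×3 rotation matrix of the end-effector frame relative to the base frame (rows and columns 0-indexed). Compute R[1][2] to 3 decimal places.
End-effector z-axis (col 2 of R) = (0.2588,-0.9659,0.0000)
R[1][2] = -0.9659

-0.966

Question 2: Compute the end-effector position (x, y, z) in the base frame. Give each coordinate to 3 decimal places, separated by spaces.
after link 1: o_1 = (4.3301, -2.5000, 3.0000)
after link 2: o_2 = (4.3301, -2.5000, 4.0000)

4.330 -2.500 4.000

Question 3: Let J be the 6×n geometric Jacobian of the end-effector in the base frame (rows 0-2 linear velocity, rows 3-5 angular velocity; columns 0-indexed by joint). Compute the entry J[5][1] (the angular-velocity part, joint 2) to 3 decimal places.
1.000

axis z_1 = (0.0000,0.0000,1.0000); lever o_n−o_1 = (0.0000,0.0000,1.0000)
cross product → J_v[:, 1] = (0.0000,0.0000,0.0000)
J_ω[:, 1] = z_1
entry J[5][1] = 1.0000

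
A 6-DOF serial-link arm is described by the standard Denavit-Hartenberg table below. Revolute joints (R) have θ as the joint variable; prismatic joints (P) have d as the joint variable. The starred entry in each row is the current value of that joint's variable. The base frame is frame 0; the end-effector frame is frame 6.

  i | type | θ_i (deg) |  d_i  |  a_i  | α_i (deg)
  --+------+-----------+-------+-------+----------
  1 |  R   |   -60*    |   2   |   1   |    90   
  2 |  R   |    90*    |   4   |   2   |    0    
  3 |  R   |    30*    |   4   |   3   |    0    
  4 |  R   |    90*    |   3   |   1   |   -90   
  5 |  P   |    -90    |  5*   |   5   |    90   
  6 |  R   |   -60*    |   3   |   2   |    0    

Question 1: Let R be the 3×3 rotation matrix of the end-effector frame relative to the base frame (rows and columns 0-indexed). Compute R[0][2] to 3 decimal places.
0.433

End-effector z-axis (col 2 of R) = (0.4330,-0.7500,0.5000)
R[0][2] = 0.4330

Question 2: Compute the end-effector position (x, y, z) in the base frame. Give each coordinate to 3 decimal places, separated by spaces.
after link 1: o_1 = (0.5000, -0.8660, 2.0000)
after link 2: o_2 = (-2.9641, -2.8660, 4.0000)
after link 3: o_3 = (-7.1782, -3.5670, 6.5981)
after link 4: o_4 = (-10.2093, -4.3170, 6.0981)
after link 5: o_5 = (-13.2894, -8.9821, 1.7679)
after link 6: o_6 = (-13.2894, -10.9821, 4.7679)

-13.289 -10.982 4.768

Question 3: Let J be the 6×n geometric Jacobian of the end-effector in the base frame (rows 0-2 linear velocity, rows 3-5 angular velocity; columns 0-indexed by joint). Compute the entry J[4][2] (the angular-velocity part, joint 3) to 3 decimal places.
axis z_2 = (-0.8660,-0.5000,0.0000); lever o_n−o_2 = (-10.3253,-8.1160,0.7679)
cross product → J_v[:, 2] = (-0.3840,0.6651,1.8660)
J_ω[:, 2] = z_2
entry J[4][2] = -0.5000

-0.500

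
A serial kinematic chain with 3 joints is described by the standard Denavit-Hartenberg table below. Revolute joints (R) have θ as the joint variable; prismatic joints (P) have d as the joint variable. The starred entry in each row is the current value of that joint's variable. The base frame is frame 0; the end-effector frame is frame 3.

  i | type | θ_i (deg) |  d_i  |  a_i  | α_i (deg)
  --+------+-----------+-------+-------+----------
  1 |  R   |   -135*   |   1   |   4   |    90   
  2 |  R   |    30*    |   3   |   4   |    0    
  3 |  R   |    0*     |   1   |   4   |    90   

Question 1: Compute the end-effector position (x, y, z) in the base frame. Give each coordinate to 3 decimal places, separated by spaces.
after link 1: o_1 = (-2.8284, -2.8284, 1.0000)
after link 2: o_2 = (-7.3992, -3.1566, 3.0000)
after link 3: o_3 = (-10.5558, -4.8990, 5.0000)

-10.556 -4.899 5.000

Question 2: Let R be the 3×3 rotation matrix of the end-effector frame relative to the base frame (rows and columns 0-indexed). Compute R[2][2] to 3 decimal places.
End-effector z-axis (col 2 of R) = (-0.3536,-0.3536,-0.8660)
R[2][2] = -0.8660

-0.866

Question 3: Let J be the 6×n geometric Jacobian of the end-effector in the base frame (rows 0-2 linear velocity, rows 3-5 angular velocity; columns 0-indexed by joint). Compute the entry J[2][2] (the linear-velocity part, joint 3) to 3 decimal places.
axis z_2 = (-0.7071,0.7071,0.0000); lever o_n−o_2 = (-3.1566,-1.7424,2.0000)
cross product → J_v[:, 2] = (1.4142,1.4142,3.4641)
J_ω[:, 2] = z_2
entry J[2][2] = 3.4641

3.464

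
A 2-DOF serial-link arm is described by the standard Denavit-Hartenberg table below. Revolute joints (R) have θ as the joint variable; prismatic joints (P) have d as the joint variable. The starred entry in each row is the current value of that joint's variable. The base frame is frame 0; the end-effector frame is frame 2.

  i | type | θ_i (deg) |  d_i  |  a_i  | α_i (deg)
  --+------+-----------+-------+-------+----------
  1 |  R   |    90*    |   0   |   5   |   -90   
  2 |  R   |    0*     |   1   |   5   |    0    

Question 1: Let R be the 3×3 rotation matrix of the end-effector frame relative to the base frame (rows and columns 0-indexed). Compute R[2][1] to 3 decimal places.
End-effector y-axis (col 1 of R) = (-0.0000,0.0000,-1.0000)
R[2][1] = -1.0000

-1.000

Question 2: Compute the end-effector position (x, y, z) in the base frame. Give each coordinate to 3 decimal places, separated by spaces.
after link 1: o_1 = (0.0000, 5.0000, 0.0000)
after link 2: o_2 = (-1.0000, 10.0000, 0.0000)

-1.000 10.000 0.000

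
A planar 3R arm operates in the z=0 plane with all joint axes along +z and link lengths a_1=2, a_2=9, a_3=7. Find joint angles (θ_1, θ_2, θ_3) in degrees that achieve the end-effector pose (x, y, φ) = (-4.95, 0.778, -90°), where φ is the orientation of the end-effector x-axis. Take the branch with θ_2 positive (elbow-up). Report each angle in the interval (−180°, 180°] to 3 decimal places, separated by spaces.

45.002 90.000 134.998

wrist centre = target − a_3·(cos φ, sin φ) = (-4.9500, 7.7780)
cos θ_2 = (84.9998−2²−9²)/(2·2·9) = -0.0000; θ_2 = 90.0003° (elbow-up)
β = atan2(7.7780,-4.9500) = 122.4731°; ψ = atan2(9.0000,1.9999) = 77.4715°
θ_1 = β − ψ = 45.0016°
θ_3 = φ − θ_1 − θ_2 = 134.9981° (wrapped to (-180°,180°])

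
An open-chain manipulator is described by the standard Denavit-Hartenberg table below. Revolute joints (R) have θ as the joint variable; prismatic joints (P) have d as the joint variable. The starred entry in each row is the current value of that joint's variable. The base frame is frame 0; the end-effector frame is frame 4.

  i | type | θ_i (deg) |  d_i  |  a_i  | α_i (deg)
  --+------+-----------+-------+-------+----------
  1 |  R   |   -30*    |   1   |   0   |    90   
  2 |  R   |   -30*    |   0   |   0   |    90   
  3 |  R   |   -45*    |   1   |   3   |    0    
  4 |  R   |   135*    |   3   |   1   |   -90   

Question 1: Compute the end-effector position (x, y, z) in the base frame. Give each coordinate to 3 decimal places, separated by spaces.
0.420 1.053 -3.525

after link 1: o_1 = (0.0000, 0.0000, 1.0000)
after link 2: o_2 = (0.0000, 0.0000, 1.0000)
after link 3: o_3 = (2.2186, 1.1686, -0.9267)
after link 4: o_4 = (0.4196, 1.0525, -3.5248)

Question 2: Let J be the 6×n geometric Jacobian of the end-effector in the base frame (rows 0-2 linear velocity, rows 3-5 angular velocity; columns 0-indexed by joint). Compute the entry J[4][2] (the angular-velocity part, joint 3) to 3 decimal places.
0.250

axis z_2 = (-0.4330,0.2500,-0.8660); lever o_n−o_2 = (0.4196,1.0525,-4.5248)
cross product → J_v[:, 2] = (-0.2197,-2.3227,-0.5607)
J_ω[:, 2] = z_2
entry J[4][2] = 0.2500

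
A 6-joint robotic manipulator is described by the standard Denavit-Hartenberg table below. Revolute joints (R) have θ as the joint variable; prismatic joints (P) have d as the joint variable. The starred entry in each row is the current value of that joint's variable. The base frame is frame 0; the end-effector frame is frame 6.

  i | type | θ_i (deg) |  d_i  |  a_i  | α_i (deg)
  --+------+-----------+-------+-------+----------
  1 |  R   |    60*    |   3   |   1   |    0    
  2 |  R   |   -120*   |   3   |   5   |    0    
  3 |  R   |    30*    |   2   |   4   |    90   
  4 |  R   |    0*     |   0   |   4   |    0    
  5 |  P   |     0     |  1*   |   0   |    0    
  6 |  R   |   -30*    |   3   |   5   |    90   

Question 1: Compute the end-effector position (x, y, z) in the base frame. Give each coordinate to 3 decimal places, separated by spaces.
11.678 -13.093 5.500

after link 1: o_1 = (0.5000, 0.8660, 3.0000)
after link 2: o_2 = (3.0000, -3.4641, 6.0000)
after link 3: o_3 = (6.4641, -5.4641, 8.0000)
after link 4: o_4 = (9.9282, -7.4641, 8.0000)
after link 5: o_5 = (9.4282, -8.3301, 8.0000)
after link 6: o_6 = (11.6782, -13.0933, 5.5000)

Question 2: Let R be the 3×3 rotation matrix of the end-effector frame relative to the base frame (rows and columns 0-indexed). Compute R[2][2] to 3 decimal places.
-0.866

End-effector z-axis (col 2 of R) = (-0.4330,0.2500,-0.8660)
R[2][2] = -0.8660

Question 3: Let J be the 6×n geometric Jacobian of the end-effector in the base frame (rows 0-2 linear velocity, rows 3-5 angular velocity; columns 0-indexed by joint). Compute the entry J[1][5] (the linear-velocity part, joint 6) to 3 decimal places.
-1.250

axis z_5 = (-0.5000,-0.8660,0.0000); lever o_n−o_5 = (2.2500,-4.7631,-2.5000)
cross product → J_v[:, 5] = (2.1651,-1.2500,4.3301)
J_ω[:, 5] = z_5
entry J[1][5] = -1.2500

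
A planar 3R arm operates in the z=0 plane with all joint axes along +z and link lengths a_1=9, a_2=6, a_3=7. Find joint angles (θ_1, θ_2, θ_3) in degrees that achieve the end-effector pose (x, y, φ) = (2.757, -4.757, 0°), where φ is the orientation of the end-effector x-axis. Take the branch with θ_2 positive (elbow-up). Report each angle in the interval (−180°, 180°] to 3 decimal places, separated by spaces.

wrist centre = target − a_3·(cos φ, sin φ) = (-4.2430, -4.7570)
cos θ_2 = (40.6321−9²−6²)/(2·9·6) = -0.7071; θ_2 = 135.0003° (elbow-up)
β = atan2(-4.7570,-4.2430) = -131.7313°; ψ = atan2(4.2426,4.7573) = 41.7268°
θ_1 = β − ψ = -173.4581°
θ_3 = φ − θ_1 − θ_2 = 38.4578° (wrapped to (-180°,180°])

-173.458 135.000 38.458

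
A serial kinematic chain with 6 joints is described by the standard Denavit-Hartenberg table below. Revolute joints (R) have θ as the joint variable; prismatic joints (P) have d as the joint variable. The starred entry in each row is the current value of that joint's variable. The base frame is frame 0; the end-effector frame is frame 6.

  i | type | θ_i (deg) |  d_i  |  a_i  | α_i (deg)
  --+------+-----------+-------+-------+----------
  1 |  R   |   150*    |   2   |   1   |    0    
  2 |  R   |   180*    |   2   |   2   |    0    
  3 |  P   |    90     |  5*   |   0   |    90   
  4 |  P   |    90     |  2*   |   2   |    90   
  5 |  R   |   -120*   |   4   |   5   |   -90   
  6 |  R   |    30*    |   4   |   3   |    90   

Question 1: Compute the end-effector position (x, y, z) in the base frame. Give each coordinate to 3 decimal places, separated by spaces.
-3.583 4.955 10.665

after link 1: o_1 = (-0.8660, 0.5000, 2.0000)
after link 2: o_2 = (0.8660, -0.5000, 4.0000)
after link 3: o_3 = (0.8660, -0.5000, 9.0000)
after link 4: o_4 = (2.5981, -1.5000, 11.0000)
after link 5: o_5 = (0.8481, 4.1292, 8.5000)
after link 6: o_6 = (-3.5825, 4.9551, 10.6651)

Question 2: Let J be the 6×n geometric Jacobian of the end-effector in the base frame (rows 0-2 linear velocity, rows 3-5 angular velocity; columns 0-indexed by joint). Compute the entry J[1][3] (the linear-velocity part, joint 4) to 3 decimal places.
prismatic axis z_3 = (0.8660,-0.5000,0.0000)
J_v[:, 3] = z_3; J_ω[:, 3] = (0,0,0)
entry J[1][3] = -0.5000

-0.500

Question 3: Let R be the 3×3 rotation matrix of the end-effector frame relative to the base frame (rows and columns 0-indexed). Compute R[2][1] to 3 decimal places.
End-effector y-axis (col 1 of R) = (-0.4330,0.2500,0.8660)
R[2][1] = 0.8660

0.866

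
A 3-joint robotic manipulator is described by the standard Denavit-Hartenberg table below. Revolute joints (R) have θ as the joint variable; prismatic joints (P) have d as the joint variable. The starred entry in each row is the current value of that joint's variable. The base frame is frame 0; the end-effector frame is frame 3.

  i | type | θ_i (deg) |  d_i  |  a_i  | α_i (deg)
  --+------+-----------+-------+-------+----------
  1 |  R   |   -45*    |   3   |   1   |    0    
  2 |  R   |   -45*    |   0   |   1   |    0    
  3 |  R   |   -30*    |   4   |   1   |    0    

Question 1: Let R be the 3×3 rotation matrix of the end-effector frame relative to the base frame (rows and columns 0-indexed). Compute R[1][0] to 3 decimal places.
End-effector x-axis (col 0 of R) = (-0.5000,-0.8660,0.0000)
R[1][0] = -0.8660

-0.866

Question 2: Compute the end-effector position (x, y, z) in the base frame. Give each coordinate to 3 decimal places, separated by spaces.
0.207 -2.573 7.000

after link 1: o_1 = (0.7071, -0.7071, 3.0000)
after link 2: o_2 = (0.7071, -1.7071, 3.0000)
after link 3: o_3 = (0.2071, -2.5731, 7.0000)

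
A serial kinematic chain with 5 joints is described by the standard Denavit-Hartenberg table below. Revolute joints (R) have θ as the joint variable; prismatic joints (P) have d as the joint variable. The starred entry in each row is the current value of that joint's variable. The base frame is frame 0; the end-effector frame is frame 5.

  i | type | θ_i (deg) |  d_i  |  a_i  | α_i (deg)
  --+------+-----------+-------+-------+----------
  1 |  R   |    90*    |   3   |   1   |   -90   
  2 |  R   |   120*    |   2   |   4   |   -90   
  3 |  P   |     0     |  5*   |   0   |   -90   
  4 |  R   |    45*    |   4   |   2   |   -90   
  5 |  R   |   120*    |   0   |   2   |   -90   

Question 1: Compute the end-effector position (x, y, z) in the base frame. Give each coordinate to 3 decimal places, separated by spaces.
0.268 -5.071 1.070

after link 1: o_1 = (0.0000, 1.0000, 3.0000)
after link 2: o_2 = (-2.0000, -1.0000, -0.4641)
after link 3: o_3 = (-2.0000, -5.3301, 2.0359)
after link 4: o_4 = (2.0000, -4.8125, 0.1040)
after link 5: o_5 = (0.2679, -5.0713, 1.0700)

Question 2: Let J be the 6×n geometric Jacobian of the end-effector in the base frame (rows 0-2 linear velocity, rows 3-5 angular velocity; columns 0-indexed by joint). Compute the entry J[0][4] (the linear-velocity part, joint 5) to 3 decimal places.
axis z_4 = (0.0000,0.9659,0.2588); lever o_n−o_4 = (-1.7321,-0.2588,0.9659)
cross product → J_v[:, 4] = (1.0000,-0.4483,1.6730)
J_ω[:, 4] = z_4
entry J[0][4] = 1.0000

1.000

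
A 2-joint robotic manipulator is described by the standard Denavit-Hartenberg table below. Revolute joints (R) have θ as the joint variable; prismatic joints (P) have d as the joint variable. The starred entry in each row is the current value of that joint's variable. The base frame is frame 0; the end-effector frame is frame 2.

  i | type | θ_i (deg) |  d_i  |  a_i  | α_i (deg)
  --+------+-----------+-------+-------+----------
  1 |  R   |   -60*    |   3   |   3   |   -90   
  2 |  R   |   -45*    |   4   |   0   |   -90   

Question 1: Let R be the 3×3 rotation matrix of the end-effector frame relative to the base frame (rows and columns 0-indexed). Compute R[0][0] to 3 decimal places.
End-effector x-axis (col 0 of R) = (0.3536,-0.6124,0.7071)
R[0][0] = 0.3536

0.354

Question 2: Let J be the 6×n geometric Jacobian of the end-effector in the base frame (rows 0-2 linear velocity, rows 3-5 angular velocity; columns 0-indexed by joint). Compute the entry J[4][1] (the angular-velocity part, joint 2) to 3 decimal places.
0.500

axis z_1 = (0.8660,0.5000,0.0000); lever o_n−o_1 = (3.4641,2.0000,0.0000)
cross product → J_v[:, 1] = (0.0000,-0.0000,-0.0000)
J_ω[:, 1] = z_1
entry J[4][1] = 0.5000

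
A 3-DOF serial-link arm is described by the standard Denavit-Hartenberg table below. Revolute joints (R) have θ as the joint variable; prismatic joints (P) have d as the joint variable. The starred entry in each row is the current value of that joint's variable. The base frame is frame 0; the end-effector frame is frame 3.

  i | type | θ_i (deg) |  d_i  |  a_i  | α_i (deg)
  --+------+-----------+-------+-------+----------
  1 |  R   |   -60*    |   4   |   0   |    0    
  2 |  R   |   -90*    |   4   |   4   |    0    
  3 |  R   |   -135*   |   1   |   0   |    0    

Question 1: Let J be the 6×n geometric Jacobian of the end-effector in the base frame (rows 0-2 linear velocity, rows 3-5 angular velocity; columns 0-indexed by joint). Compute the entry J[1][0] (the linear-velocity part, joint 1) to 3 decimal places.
-3.464

axis z_0 = ẑ; lever o_n−o_0 = (-3.4641,-2.0000,9.0000)
cross product → J_v[:, 0] = (2.0000,-3.4641,0.0000)
J_ω[:, 0] = z_0
entry J[1][0] = -3.4641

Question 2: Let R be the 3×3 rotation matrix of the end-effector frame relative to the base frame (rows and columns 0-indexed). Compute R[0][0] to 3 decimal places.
0.259

End-effector x-axis (col 0 of R) = (0.2588,0.9659,0.0000)
R[0][0] = 0.2588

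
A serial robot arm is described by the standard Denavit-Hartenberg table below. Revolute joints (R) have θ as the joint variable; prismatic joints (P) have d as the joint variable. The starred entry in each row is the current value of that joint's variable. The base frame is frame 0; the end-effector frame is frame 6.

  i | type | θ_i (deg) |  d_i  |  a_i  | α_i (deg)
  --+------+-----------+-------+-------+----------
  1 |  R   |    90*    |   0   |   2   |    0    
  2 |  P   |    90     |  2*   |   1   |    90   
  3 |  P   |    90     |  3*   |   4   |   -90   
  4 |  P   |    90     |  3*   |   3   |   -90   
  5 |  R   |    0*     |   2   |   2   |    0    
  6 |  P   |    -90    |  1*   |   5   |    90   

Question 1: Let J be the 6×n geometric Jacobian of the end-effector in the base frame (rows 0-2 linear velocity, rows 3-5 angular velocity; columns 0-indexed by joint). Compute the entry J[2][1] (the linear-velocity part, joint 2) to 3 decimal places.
prismatic axis z_1 = (0.0000,0.0000,1.0000)
J_v[:, 1] = z_1; J_ω[:, 1] = (0,0,0)
entry J[2][1] = 1.0000

1.000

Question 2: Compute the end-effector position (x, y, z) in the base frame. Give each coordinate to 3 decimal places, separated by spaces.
7.000 -0.000 3.000

after link 1: o_1 = (0.0000, 2.0000, 0.0000)
after link 2: o_2 = (-1.0000, 2.0000, 2.0000)
after link 3: o_3 = (-1.0000, 5.0000, 6.0000)
after link 4: o_4 = (2.0000, 2.0000, 6.0000)
after link 5: o_5 = (2.0000, -0.0000, 4.0000)
after link 6: o_6 = (7.0000, -0.0000, 3.0000)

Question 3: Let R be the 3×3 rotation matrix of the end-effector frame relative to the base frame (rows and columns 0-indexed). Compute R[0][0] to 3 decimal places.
1.000

End-effector x-axis (col 0 of R) = (1.0000,-0.0000,0.0000)
R[0][0] = 1.0000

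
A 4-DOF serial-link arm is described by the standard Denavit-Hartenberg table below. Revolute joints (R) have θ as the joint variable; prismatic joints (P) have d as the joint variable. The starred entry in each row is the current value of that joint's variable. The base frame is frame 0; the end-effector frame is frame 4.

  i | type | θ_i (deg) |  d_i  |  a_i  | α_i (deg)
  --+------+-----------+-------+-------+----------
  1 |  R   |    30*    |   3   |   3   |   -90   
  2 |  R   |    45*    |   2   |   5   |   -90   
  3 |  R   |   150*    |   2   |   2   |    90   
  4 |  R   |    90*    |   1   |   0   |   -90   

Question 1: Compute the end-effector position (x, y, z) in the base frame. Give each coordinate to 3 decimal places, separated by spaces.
after link 1: o_1 = (2.5981, 1.5000, 3.0000)
after link 2: o_2 = (4.6599, 4.9998, -0.5355)
after link 3: o_3 = (2.8745, 2.8143, -0.7250)
after link 4: o_4 = (3.6137, 2.2411, -1.0786)

3.614 2.241 -1.079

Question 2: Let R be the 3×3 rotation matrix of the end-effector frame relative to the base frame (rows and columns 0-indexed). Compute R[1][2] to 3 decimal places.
End-effector z-axis (col 2 of R) = (0.2803,0.7392,-0.6124)
R[1][2] = 0.7392

0.739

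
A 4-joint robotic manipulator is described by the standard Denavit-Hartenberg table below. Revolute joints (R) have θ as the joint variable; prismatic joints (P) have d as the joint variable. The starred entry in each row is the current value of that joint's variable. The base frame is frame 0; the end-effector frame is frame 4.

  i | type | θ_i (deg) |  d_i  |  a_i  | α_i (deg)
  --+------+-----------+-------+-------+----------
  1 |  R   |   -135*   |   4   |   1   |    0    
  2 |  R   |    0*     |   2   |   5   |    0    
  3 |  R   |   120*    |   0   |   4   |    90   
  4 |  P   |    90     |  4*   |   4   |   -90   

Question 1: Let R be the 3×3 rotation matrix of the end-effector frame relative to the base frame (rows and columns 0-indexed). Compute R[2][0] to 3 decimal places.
1.000

End-effector x-axis (col 0 of R) = (0.0000,0.0000,1.0000)
R[2][0] = 1.0000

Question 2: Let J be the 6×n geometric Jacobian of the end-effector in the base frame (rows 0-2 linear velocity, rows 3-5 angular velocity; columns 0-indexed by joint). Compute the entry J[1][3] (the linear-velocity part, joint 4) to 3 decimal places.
-0.966

prismatic axis z_3 = (-0.2588,-0.9659,0.0000)
J_v[:, 3] = z_3; J_ω[:, 3] = (0,0,0)
entry J[1][3] = -0.9659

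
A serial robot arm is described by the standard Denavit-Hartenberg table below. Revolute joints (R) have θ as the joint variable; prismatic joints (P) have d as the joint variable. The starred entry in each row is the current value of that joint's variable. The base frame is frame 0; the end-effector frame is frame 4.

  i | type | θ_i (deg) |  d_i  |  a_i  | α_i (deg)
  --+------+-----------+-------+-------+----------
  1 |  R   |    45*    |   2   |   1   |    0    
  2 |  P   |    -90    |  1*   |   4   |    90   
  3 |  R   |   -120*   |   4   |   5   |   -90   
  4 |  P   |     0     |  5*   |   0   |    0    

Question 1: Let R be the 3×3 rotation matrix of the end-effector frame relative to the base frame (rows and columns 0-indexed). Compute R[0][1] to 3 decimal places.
0.707

End-effector y-axis (col 1 of R) = (0.7071,0.7071,-0.0000)
R[0][1] = 0.7071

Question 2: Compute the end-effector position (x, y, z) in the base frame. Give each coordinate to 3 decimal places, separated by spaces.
2.001 -6.244 -3.830

after link 1: o_1 = (0.7071, 0.7071, 2.0000)
after link 2: o_2 = (3.5355, -2.1213, 3.0000)
after link 3: o_3 = (-1.0607, -3.1820, -1.3301)
after link 4: o_4 = (2.0012, -6.2438, -3.8301)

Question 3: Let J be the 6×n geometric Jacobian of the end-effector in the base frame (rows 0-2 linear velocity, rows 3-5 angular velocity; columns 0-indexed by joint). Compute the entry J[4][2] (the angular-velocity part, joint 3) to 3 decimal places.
-0.707

axis z_2 = (-0.7071,-0.7071,0.0000); lever o_n−o_2 = (-1.5343,-4.1225,-6.8301)
cross product → J_v[:, 2] = (4.8296,-4.8296,1.8301)
J_ω[:, 2] = z_2
entry J[4][2] = -0.7071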